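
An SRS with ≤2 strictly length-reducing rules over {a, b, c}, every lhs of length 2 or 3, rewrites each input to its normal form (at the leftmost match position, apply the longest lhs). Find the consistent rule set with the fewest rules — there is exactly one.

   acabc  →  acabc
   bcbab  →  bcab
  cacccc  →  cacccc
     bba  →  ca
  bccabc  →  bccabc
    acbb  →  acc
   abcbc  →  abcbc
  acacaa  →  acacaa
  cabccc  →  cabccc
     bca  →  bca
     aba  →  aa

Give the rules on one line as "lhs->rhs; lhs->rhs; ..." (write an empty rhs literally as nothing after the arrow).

ba->a; bb->c

  | acabc
  | bcbab => bcab
  | cacccc
  | bba => ca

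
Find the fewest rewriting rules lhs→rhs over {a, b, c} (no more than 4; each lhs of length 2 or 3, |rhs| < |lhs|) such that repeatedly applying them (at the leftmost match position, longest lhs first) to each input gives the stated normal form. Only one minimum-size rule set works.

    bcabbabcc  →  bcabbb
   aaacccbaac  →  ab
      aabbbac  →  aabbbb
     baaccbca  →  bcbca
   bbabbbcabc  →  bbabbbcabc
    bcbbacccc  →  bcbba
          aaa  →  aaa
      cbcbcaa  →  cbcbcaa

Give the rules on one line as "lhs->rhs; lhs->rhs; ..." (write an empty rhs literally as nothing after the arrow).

  | bcabbabcc => bcabbac => bcabbb
  | aaacccbaac => accbaac => abaac => ab
  | aabbbac => aabbbb
  | baaccbca => bcbca

aac->; ac->b; acc->a; bcc->c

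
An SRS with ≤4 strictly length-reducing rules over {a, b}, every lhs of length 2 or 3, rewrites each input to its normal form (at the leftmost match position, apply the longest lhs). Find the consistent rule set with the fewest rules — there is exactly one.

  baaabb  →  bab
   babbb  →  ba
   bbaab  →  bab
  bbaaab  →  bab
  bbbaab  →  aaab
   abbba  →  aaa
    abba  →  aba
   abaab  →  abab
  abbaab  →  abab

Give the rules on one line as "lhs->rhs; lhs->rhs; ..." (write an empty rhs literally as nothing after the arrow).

baa->ba; bb->b; bbb->a

  | baaabb => baabb => babb => bab
  | babbb => baa => ba
  | bbaab => baab => bab
  | bbaaab => baaab => baab => bab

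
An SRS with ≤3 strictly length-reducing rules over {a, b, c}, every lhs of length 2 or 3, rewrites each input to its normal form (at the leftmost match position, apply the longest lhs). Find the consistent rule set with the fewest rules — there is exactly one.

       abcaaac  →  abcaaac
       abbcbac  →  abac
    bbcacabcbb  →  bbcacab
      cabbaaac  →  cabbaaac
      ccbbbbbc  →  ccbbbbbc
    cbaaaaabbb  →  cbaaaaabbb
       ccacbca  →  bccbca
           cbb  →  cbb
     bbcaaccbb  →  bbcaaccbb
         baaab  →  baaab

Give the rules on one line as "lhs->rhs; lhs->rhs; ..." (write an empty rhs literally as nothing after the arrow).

bcb->; cca->bc

  | abcaaac
  | abbcbac => abac
  | bbcacabcbb => bbcacab
  | cabbaaac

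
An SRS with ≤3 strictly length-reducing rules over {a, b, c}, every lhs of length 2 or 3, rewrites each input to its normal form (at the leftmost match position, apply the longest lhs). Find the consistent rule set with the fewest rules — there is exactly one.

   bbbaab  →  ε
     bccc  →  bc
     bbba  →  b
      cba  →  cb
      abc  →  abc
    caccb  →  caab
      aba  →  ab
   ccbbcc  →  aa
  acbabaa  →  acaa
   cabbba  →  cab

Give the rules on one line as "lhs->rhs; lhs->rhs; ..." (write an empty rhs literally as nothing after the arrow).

  | bbbaab => baab => bab => bb => ε
  | bccc => bac => bc
  | bbba => ba => b
  | cba => cb

ba->b; bb->; cc->a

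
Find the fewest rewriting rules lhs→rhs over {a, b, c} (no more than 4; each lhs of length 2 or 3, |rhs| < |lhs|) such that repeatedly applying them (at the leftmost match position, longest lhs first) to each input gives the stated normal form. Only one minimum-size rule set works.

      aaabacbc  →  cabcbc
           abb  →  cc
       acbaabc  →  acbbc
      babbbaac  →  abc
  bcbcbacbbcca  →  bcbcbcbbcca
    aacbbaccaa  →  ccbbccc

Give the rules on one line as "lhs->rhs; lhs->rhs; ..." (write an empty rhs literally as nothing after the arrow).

  | aaabacbc => cabacbc => cabcbc
  | abb => cc
  | acbaabc => acbabc => acbbc
  | babbbaac => bbbbaac => abaac => abac => abc

aa->c; abb->cc; ba->b; bbb->a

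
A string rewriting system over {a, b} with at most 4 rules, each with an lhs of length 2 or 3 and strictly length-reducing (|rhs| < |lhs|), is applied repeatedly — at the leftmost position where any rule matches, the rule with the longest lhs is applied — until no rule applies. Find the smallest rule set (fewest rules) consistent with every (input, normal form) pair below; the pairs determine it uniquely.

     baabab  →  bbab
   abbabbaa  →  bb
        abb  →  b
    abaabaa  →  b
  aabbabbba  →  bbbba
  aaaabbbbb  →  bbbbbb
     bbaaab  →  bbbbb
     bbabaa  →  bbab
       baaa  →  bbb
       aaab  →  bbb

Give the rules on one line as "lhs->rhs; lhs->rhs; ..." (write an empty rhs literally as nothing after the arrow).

aa->; aaa->bb; abb->b

  | baabab => bbab
  | abbabbaa => babbaa => bbaa => bb
  | abb => b
  | abaabaa => abbaa => baa => b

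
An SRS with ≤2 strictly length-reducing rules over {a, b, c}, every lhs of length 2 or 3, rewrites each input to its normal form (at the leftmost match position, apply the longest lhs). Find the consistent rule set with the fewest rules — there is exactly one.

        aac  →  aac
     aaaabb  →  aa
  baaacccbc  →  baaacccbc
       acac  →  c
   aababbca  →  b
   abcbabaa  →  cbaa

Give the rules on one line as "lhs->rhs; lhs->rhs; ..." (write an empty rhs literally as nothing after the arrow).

  | aac
  | aaaabb => aaab => aa
  | baaacccbc
  | acac => abc => c

ab->; ca->b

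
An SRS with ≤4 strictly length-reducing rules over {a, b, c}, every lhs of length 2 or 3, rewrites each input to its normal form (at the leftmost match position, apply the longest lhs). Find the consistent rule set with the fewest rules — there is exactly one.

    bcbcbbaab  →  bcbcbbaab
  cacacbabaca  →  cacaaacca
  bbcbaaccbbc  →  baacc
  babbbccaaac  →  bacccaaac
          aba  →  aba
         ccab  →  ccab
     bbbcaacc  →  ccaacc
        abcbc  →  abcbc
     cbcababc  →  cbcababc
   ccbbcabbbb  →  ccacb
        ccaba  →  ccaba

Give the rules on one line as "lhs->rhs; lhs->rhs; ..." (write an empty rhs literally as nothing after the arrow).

bbb->c; bbc->; cba->ac

  | bcbcbbaab
  | cacacbabaca => cacaacbaca => cacaaacca
  | bbcbaaccbbc => baaccbbc => baacc
  | babbbccaaac => bacccaaac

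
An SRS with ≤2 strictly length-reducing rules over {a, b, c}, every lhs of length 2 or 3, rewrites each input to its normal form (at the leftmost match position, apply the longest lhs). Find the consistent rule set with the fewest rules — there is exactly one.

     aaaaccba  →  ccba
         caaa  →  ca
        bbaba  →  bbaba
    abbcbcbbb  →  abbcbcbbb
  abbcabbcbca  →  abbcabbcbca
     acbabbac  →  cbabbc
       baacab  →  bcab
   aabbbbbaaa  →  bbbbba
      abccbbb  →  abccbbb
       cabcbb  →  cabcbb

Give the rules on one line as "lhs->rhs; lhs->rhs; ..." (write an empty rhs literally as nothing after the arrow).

aa->; ac->c

  | aaaaccba => aaccba => ccba
  | caaa => ca
  | bbaba
  | abbcbcbbb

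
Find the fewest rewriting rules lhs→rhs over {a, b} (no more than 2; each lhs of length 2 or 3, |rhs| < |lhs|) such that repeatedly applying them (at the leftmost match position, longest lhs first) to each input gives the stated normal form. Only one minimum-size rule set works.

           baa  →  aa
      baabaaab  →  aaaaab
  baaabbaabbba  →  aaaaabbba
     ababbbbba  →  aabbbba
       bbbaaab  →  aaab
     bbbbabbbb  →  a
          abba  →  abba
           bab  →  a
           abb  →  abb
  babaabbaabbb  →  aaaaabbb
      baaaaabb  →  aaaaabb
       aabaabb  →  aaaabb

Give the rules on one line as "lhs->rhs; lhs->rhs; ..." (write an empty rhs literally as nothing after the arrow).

baa->aa; bab->a

  | baa => aa
  | baabaaab => aabaaab => aaaaab
  | baaabbaabbba => aaabbaabbba => aaabaabbba => aaaaabbba
  | ababbbbba => aabbbba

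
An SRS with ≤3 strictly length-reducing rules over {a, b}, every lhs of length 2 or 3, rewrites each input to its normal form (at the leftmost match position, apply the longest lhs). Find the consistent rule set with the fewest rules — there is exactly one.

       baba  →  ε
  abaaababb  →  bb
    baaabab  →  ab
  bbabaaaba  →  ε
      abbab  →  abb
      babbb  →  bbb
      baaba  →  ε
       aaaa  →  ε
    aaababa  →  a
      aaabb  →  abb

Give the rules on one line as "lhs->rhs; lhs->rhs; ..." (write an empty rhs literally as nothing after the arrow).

aa->; ba->; baa->

  | baba => ba => ε
  | abaaababb => aababb => babb => bb
  | baaabab => abab => ab
  | bbabaaaba => bbaaaba => baba => ba => ε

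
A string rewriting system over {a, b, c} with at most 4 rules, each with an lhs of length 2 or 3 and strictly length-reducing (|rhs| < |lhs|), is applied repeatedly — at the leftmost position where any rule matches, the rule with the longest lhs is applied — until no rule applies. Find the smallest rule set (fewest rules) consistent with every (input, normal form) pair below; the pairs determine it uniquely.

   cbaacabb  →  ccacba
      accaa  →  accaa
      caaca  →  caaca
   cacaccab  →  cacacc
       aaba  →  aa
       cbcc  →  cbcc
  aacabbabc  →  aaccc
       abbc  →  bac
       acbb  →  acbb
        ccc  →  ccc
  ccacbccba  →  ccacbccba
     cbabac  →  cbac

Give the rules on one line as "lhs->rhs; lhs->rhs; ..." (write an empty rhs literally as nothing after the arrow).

  | cbaacabb => ccacabb => ccacba
  | accaa
  | caaca
  | cacaccab => cacacc

ab->; abb->ba; baa->ca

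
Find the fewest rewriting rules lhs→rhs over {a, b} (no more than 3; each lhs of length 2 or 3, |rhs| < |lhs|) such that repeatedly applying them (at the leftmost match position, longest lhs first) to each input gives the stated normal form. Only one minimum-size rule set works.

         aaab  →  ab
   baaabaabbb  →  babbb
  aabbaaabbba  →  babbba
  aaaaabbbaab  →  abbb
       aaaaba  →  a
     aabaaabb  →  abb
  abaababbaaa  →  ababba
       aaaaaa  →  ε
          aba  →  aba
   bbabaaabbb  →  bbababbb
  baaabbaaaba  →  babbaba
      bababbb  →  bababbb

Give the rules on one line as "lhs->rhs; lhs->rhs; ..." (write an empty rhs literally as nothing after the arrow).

aa->; aab->

  | aaab => ab
  | baaabaabbb => babaabbb => babbb
  | aabbaaabbba => baaabbba => babbba
  | aaaaabbbaab => aaabbbaab => abbbaab => abbb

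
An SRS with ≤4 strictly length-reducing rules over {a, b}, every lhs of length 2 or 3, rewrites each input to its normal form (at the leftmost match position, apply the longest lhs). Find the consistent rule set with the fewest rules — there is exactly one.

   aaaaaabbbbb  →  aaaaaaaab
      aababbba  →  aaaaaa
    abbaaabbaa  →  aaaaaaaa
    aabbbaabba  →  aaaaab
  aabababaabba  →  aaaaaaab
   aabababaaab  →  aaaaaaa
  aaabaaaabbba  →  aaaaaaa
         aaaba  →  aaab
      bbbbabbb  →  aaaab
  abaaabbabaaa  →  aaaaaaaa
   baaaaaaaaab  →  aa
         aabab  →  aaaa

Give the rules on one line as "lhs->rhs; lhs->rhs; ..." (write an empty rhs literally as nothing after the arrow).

ba->b; bab->aa; bb->a

  | aaaaaabbbbb => aaaaaaabbb => aaaaaaaab
  | aababbba => aaaabba => aaaaaa
  | abbaaabbaa => aaaaabbaa => aaaaaaaa
  | aabbbaabba => aaabaabba => aaababba => aaaaaba => aaaaab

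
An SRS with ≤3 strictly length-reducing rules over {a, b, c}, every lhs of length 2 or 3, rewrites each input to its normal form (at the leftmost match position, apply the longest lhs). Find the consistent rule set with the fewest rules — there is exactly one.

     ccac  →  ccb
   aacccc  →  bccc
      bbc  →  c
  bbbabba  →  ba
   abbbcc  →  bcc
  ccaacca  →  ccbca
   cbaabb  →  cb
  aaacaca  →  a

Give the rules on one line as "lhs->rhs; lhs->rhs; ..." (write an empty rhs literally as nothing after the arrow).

  | ccac => ccb
  | aacccc => abccc => bccc
  | bbc => c
  | bbbabba => babba => bbba => ba

ab->b; ac->b; bb->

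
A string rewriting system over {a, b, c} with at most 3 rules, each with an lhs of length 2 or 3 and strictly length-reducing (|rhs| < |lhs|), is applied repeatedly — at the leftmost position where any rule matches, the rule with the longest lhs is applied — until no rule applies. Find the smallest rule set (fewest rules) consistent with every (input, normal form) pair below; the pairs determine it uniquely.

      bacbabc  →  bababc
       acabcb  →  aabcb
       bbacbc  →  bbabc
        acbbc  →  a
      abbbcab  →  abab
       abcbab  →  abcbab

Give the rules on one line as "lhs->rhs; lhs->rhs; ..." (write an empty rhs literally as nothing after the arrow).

  | bacbabc => bababc
  | acabcb => aabcb
  | bbacbc => bbabc
  | acbbc => abbc => a

ac->a; bbc->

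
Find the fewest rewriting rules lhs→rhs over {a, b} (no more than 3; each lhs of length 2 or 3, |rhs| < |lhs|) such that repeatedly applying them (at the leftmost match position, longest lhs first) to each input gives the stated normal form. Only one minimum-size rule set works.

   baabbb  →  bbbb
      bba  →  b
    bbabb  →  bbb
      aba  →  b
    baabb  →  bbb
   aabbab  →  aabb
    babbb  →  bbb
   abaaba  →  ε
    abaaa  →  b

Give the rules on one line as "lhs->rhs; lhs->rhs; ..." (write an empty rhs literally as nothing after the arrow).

  | baabbb => bbbb
  | bba => b
  | bbabb => bbb
  | aba => b

aba->b; ba->; baa->b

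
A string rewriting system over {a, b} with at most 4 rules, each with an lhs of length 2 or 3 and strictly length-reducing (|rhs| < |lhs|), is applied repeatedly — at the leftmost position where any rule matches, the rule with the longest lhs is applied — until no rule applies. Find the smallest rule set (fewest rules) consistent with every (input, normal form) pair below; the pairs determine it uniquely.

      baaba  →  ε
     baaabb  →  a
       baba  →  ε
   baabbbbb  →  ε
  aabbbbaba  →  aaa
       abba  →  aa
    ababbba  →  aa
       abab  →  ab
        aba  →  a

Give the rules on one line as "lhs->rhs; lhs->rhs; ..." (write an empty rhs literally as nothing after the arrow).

  | baaba => ba => ε
  | baaabb => abb => a
  | baba => ba => ε
  | baabbbbb => bbbbb => bbbb => bbb => bb => ε

ba->; baa->; bb->; bbb->bb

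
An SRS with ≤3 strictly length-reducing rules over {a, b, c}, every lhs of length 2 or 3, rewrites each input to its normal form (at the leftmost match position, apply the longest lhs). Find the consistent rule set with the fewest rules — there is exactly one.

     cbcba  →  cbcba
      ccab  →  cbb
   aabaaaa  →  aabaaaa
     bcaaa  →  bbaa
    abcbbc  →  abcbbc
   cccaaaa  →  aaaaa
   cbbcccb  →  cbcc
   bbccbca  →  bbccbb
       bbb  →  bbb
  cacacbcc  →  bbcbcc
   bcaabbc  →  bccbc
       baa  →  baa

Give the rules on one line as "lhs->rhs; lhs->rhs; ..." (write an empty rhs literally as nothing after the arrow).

bab->cc; ca->b; ccc->a

  | cbcba
  | ccab => cbb
  | aabaaaa
  | bcaaa => bbaa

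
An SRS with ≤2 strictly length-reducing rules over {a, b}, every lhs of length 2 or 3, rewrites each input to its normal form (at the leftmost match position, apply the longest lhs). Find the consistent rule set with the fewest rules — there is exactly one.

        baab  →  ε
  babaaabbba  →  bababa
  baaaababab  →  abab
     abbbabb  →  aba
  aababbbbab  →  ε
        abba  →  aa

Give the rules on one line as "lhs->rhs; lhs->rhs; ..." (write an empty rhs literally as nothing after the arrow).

aab->b; bb->

  | baab => bb => ε
  | babaaabbba => bababbba => bababa
  | baaaababab => baababab => bbabab => abab
  | abbbabb => ababb => aba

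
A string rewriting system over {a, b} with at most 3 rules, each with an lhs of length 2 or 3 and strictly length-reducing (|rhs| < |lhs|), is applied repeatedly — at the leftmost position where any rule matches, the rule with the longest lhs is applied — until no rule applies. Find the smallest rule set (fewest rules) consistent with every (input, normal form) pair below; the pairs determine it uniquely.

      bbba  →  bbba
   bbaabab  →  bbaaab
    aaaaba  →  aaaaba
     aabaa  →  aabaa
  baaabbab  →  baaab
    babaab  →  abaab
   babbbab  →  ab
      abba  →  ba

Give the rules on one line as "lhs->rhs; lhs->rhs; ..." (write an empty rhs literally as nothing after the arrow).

  | bbba
  | bbaabab => bbaaab
  | aaaaba
  | aabaa

abb->b; bab->ab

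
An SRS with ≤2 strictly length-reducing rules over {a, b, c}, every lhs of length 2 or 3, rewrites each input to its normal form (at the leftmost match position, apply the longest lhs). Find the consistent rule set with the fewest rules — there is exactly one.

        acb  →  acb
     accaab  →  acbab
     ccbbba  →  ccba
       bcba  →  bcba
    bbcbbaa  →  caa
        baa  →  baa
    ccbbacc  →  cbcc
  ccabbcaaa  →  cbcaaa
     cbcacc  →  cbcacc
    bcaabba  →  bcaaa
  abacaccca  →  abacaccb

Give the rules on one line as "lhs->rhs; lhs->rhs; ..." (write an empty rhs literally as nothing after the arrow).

bb->; cca->cb

  | acb
  | accaab => acbab
  | ccbbba => ccba
  | bcba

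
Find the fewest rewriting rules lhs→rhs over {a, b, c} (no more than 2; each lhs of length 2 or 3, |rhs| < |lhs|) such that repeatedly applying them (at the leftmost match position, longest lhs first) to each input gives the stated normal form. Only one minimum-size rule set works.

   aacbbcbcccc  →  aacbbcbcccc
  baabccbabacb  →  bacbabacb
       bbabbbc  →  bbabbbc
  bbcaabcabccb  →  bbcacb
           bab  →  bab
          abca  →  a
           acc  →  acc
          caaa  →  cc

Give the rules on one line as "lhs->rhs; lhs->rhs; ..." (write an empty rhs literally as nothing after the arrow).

  | aacbbcbcccc
  | baabccbabacb => bacbabacb
  | bbabbbc
  | bbcaabcabccb => bbcaabccb => bbcacb

aaa->c; abc->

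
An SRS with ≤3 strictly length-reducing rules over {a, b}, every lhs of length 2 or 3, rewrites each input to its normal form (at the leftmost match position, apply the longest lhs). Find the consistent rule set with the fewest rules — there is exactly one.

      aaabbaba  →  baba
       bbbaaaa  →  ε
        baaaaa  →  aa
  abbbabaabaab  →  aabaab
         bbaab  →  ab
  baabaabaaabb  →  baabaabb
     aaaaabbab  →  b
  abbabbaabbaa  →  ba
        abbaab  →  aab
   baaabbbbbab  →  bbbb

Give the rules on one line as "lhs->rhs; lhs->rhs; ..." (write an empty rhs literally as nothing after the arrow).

  | aaabbaba => babbaba => baba
  | bbbaaaa => baaa => bba => ε
  | baaaaa => bbaaa => aa
  | abbbabaabaab => abbaabaab => aabaab

aaa->ba; bba->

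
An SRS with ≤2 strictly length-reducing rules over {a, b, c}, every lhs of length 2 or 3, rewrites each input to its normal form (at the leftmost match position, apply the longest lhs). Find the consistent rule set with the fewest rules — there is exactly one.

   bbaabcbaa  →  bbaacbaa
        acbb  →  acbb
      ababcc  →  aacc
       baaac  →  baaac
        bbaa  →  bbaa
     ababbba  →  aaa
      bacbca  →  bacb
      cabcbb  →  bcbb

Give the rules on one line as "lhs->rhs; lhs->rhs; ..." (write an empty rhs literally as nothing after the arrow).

ab->a; ca->

  | bbaabcbaa => bbaacbaa
  | acbb
  | ababcc => aabcc => aacc
  | baaac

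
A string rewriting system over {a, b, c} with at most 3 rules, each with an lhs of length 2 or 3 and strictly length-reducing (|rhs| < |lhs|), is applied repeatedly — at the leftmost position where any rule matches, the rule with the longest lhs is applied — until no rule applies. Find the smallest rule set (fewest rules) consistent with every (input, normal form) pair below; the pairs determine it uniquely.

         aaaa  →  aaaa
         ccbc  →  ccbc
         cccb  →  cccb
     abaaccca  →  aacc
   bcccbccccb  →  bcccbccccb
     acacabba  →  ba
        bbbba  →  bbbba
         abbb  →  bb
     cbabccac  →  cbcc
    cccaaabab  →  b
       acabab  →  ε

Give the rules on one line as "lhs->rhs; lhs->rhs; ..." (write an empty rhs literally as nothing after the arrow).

  | aaaa
  | ccbc
  | cccb
  | abaaccca => aaccca => aacc

ab->; ca->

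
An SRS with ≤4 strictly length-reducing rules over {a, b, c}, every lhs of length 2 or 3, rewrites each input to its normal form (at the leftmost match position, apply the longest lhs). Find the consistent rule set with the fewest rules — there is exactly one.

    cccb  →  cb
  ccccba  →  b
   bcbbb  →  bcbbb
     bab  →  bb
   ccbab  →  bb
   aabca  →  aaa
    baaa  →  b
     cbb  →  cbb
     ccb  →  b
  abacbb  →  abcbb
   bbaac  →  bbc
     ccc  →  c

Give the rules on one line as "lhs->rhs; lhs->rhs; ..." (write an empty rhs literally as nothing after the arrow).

ba->b; bca->a; cc->

  | cccb => cb
  | ccccba => ccba => ba => b
  | bcbbb
  | bab => bb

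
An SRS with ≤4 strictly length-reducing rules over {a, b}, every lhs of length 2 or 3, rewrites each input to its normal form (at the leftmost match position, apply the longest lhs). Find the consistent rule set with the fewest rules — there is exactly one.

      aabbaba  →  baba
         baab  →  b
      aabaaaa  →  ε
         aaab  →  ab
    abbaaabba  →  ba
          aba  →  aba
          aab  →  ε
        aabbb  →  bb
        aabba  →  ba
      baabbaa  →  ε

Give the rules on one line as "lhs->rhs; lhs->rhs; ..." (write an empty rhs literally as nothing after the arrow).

aa->; aab->; bba->a

  | aabbaba => baba
  | baab => b
  | aabaaaa => aaaa => aa => ε
  | aaab => ab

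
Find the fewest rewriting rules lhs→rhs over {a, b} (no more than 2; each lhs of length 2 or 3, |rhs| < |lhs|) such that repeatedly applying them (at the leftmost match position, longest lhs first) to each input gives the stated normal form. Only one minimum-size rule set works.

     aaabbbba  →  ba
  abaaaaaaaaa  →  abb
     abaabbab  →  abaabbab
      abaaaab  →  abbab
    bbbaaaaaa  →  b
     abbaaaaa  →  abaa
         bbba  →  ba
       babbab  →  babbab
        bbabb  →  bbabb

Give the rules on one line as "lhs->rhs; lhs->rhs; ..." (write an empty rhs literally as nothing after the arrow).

aaa->b; bbb->b

  | aaabbbba => bbbbba => bbba => ba
  | abaaaaaaaaa => abbaaaaaa => abbbaaa => abaaa => abb
  | abaabbab
  | abaaaab => abbab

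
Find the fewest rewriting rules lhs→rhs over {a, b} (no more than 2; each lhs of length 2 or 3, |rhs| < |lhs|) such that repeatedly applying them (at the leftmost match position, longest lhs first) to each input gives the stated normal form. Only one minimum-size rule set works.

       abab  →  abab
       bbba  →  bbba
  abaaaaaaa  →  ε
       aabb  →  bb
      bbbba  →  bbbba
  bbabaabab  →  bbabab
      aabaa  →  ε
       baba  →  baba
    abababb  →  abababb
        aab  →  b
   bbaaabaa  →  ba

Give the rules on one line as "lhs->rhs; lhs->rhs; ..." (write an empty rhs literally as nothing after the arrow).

aa->; baa->

  | abab
  | bbba
  | abaaaaaaa => aaaaaa => aaaa => aa => ε
  | aabb => bb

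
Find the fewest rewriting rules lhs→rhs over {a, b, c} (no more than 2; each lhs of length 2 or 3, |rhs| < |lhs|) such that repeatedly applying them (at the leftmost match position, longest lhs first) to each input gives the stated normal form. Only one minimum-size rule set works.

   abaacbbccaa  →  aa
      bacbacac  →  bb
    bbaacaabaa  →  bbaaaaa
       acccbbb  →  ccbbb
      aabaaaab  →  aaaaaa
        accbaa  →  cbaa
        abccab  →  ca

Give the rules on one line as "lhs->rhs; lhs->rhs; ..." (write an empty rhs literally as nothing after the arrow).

ab->a; ac->

  | abaacbbccaa => aaacbbccaa => aabbccaa => aabccaa => aaccaa => acaa => aa
  | bacbacac => bbacac => bbac => bb
  | bbaacaabaa => bbaaabaa => bbaaaaa
  | acccbbb => ccbbb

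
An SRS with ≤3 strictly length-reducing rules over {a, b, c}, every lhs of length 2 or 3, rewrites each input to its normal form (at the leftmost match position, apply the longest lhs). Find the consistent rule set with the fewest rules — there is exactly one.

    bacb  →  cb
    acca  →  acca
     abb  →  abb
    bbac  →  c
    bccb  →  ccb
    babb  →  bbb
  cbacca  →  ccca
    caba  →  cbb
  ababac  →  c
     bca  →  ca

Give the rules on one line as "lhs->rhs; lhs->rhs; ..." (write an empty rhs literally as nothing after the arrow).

aba->bb; ba->b; bc->c

  | bacb => bcb => cb
  | acca
  | abb
  | bbac => bbc => bc => c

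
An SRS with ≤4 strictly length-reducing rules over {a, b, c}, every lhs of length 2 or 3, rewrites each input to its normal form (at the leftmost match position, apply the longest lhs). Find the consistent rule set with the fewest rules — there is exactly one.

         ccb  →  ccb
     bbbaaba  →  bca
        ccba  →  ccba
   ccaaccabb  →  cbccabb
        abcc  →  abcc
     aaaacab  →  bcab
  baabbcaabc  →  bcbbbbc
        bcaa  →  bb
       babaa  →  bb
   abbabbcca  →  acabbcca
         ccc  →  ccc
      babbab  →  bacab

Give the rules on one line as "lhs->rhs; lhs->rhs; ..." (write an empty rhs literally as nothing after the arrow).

  | ccb
  | bbbaaba => bcaaba => bbba => bca
  | ccba
  | ccaaccabb => cbccabb

aa->c; aba->ca; bba->ca; caa->b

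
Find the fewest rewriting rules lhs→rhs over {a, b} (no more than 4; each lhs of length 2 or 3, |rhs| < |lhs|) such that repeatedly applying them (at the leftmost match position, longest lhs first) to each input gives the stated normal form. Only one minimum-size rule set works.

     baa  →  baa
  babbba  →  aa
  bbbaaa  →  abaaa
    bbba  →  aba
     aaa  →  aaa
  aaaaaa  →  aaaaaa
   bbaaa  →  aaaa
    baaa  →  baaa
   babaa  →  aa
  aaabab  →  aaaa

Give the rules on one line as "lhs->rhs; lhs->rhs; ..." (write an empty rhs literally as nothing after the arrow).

  | baa
  | babbba => bba => aa
  | bbbaaa => abaaa
  | bbba => aba

aab->aa; bab->; bb->a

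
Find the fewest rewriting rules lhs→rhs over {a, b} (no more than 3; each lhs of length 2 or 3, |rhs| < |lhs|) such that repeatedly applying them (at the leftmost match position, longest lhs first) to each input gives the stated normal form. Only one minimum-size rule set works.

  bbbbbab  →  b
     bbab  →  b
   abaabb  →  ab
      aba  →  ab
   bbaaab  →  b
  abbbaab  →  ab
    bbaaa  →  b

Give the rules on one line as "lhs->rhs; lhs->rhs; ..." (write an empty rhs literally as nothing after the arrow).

  | bbbbbab => bbbbab => bbbab => bbab => bab => bb => b
  | bbab => bab => bb => b
  | abaabb => ababb => abbb => abb => ab
  | aba => ab

ba->b; bb->b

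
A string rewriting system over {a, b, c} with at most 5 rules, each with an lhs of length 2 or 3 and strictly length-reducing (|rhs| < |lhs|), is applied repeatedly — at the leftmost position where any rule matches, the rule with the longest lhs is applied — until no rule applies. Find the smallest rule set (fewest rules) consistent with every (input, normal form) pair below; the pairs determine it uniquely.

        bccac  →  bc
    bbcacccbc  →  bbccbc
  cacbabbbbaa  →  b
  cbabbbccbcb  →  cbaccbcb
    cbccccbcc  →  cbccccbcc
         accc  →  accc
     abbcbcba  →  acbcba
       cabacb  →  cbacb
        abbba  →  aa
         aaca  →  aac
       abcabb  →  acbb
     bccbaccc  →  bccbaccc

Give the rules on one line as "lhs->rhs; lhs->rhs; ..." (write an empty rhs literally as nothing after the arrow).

aaa->; ab->a; ca->c; cac->

  | bccac => bc
  | bbcacccbc => bbccbc
  | cacbabbbbaa => babbbbaa => babbbaa => babbaa => babaa => baaa => b
  | cbabbbccbcb => cbabbccbcb => cbabccbcb => cbaccbcb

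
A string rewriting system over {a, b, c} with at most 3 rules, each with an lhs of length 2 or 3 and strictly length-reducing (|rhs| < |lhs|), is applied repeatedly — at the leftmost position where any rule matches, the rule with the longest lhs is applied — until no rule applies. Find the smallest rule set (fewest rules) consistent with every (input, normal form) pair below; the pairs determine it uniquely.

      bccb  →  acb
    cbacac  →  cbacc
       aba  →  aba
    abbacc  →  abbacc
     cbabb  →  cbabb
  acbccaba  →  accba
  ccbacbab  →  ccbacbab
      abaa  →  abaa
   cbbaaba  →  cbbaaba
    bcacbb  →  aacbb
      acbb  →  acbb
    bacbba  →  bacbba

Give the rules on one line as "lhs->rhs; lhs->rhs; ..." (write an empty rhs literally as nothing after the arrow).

bc->a; ca->c

  | bccb => acb
  | cbacac => cbacc
  | aba
  | abbacc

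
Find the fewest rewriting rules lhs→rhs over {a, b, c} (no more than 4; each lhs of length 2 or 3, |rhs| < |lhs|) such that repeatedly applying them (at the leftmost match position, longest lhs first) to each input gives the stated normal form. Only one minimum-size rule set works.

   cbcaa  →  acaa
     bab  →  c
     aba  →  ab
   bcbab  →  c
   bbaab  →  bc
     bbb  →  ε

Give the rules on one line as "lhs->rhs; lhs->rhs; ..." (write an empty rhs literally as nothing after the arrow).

  | cbcaa => acaa
  | bab => c
  | aba => ab
  | bcbab => baab => bab => c

ba->b; bab->c; bbb->; cb->a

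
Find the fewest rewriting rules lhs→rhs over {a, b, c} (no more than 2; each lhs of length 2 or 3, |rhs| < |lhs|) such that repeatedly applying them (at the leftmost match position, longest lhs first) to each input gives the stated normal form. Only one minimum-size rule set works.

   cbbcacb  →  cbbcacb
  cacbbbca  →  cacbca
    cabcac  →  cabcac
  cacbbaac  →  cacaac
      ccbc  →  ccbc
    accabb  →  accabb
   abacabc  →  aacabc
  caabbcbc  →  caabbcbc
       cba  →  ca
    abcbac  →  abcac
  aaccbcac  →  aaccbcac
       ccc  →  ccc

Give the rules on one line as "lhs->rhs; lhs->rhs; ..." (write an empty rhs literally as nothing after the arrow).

  | cbbcacb
  | cacbbbca => cacbca
  | cabcac
  | cacbbaac => cacbaac => cacaac

ba->a; bbb->b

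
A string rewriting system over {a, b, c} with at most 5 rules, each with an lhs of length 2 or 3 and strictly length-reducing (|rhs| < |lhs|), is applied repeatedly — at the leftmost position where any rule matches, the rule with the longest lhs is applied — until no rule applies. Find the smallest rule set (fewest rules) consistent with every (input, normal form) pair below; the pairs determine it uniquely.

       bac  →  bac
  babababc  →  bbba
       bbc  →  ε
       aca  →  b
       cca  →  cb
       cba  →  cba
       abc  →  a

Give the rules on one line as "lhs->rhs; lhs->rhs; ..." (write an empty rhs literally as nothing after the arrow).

  | bac
  | babababc => bbababc => bbbabc => bbba
  | bbc => ε
  | aca => ab => b

ab->b; abc->a; bbc->; ca->b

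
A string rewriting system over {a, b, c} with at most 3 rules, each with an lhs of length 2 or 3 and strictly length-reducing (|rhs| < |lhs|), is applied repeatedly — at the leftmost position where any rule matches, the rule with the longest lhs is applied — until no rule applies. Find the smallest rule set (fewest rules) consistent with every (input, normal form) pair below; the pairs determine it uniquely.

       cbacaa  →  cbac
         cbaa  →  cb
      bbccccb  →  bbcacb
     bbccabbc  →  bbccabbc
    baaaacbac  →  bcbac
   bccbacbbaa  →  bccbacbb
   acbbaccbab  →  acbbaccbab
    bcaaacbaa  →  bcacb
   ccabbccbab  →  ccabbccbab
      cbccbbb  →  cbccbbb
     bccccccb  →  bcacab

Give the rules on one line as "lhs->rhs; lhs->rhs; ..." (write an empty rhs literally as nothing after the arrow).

  | cbacaa => cbac
  | cbaa => cb
  | bbccccb => bbcacb
  | bbccabbc

aa->; ccc->ca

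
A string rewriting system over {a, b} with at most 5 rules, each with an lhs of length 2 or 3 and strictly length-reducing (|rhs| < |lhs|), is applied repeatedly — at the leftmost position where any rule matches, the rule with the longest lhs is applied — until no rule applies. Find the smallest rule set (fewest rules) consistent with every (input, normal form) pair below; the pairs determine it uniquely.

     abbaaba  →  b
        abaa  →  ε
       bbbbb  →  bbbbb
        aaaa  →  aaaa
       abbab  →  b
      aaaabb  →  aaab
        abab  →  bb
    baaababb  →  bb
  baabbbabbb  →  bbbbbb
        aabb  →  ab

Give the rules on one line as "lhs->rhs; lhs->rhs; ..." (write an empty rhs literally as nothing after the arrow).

aba->b; abb->b; ba->; baa->b

  | abbaaba => baaba => bba => b
  | abaa => ba => ε
  | bbbbb
  | aaaa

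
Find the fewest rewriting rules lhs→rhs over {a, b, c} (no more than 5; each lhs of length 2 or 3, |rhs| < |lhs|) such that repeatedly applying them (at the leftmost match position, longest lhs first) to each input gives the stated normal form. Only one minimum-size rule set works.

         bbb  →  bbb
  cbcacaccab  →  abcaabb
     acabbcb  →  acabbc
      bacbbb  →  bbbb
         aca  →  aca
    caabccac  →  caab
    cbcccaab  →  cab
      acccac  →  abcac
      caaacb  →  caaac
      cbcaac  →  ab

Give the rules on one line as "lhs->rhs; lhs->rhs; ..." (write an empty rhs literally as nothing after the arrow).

ba->c; cb->c; cc->b; cca->ab

  | bbb
  | cbcacaccab => ccacaccab => abcaccab => abcaabb
  | acabbcb => acabbc
  | bacbbb => ccbbb => bbbb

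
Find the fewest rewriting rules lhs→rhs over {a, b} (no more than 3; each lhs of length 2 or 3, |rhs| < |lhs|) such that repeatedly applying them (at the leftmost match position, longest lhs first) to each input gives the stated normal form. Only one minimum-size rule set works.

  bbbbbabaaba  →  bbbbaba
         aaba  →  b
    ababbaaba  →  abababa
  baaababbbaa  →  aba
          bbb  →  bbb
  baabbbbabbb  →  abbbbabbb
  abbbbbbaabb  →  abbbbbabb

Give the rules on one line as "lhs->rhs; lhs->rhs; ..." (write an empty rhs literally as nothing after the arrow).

  | bbbbbabaaba => bbbbbaaba => bbbbaba
  | aaba => aa => b
  | ababbaaba => abababa
  | baaababbbaa => aababbbaa => aabbbaa => abbaa => aba

aa->b; aab->a; baa->a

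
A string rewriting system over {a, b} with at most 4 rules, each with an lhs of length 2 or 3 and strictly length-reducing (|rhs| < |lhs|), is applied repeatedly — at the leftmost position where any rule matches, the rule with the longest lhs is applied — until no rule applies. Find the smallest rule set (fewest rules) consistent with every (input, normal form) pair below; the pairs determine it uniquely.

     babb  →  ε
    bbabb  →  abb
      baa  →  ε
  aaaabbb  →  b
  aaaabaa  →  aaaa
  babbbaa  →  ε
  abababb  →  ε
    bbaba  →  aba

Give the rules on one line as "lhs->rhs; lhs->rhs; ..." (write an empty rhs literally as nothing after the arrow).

aab->; baa->; bab->aa; bba->a

  | babb => aab => ε
  | bbabb => abb
  | baa => ε
  | aaaabbb => aabb => b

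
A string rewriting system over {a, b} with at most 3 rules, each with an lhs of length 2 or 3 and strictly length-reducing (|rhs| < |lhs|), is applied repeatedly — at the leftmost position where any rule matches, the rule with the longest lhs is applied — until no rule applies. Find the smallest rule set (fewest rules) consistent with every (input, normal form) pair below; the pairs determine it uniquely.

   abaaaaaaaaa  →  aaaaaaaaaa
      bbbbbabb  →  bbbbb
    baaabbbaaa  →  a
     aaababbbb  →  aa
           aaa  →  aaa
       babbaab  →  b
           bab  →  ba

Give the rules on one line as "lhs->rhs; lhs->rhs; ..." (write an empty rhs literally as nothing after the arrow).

  | abaaaaaaaaa => aaaaaaaaaa
  | bbbbbabb => bbbbb
  | baaabbbaaa => abbbaaa => baaa => a
  | aaababbbb => aaaabbbb => aaabb => aa

ab->a; abb->; baa->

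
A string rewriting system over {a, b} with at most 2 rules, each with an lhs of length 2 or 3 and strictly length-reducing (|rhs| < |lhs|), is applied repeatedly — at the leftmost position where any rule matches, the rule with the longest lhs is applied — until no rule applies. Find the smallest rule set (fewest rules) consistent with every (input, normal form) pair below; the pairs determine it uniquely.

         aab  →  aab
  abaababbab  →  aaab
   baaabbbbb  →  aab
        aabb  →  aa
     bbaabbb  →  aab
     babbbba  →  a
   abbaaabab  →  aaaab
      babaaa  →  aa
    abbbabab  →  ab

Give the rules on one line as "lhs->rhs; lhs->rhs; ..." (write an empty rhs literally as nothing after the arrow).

ba->; bb->

  | aab
  | abaababbab => aababbab => aabbab => aaab
  | baaabbbbb => aabbbbb => aabbb => aab
  | aabb => aa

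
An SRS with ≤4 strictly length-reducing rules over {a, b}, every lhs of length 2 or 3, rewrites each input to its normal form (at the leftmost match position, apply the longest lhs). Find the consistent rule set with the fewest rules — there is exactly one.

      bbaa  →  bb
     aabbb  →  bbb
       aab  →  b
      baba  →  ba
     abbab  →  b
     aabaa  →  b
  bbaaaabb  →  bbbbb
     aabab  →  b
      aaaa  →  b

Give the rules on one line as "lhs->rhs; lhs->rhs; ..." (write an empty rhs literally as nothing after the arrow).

  | bbaa => bb
  | aabbb => bbb
  | aab => b
  | baba => ba

aa->; aaa->ba; ab->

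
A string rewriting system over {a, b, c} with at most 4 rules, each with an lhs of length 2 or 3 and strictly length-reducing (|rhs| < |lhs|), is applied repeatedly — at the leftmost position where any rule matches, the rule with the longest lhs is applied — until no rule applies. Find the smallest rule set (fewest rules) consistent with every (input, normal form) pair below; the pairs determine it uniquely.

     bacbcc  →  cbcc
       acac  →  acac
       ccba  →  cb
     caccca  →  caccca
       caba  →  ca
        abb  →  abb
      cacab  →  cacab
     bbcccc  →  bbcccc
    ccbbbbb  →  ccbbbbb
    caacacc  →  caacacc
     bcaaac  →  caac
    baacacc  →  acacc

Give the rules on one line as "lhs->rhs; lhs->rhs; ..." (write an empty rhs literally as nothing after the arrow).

ba->; bca->c; cba->b

  | bacbcc => cbcc
  | acac
  | ccba => cb
  | caccca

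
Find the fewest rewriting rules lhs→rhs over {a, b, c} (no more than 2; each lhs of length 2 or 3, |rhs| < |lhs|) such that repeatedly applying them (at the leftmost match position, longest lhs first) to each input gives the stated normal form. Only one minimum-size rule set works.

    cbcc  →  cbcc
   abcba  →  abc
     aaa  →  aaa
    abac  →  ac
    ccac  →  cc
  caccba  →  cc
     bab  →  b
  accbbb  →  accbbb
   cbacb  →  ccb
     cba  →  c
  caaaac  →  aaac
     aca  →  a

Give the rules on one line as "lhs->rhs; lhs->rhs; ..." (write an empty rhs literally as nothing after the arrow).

  | cbcc
  | abcba => abc
  | aaa
  | abac => ac

ba->; ca->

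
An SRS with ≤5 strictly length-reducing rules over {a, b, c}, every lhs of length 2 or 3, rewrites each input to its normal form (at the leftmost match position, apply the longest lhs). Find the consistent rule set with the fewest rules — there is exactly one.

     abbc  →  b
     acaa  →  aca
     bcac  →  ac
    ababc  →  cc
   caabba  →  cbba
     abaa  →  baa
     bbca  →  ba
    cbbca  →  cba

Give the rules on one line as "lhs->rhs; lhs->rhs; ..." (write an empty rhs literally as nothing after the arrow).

ab->b; bab->c; bc->; caa->ca

  | abbc => bbc => b
  | acaa => aca
  | bcac => ac
  | ababc => babc => cc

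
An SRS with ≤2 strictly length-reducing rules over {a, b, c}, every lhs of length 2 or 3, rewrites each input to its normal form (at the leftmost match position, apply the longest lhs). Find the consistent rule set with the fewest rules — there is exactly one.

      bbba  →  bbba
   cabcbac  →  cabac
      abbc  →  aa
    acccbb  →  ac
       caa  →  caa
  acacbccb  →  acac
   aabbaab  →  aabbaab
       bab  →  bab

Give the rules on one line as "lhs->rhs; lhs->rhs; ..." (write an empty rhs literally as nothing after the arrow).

  | bbba
  | cabcbac => cabac
  | abbc => aa
  | acccbb => accb => ac

bbc->a; cb->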